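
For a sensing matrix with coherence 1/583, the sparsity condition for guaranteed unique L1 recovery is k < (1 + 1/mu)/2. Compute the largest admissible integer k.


1/mu = 583.
1 + 1/mu = 584.
(1 + 1/mu)/2 = 292 is an integer and the inequality is strict, so k_max = 292 - 1 = 291.

291


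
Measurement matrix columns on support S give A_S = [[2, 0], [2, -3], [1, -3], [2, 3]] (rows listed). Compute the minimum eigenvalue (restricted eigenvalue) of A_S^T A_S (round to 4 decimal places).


A_S^T A_S = [[13, -3], [-3, 27]].
trace = 40.
det = 342.
disc = trace^2 - 4*det = 1600 - 4*342 = 232.
sqrt(232) ≈ 15.231546.
lam_min = (40 - sqrt(232))/2 ≈ (40 - 15.231546)/2 = 12.384227 ≈ 12.3842.

12.3842


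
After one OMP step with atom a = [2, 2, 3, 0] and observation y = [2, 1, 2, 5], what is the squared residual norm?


a^T a = 17.
a^T y = 12.
coeff = 12/17 = 12/17.
||r||^2 = 434/17.

434/17


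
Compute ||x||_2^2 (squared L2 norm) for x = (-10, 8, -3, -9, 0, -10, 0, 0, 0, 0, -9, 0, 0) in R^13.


Non-zero entries: [(0, -10), (1, 8), (2, -3), (3, -9), (5, -10), (10, -9)]
Squares: [100, 64, 9, 81, 100, 81]
||x||_2^2 = sum = 435.

435


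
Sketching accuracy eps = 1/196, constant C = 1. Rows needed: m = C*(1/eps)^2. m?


1/eps = 196.
(1/eps)^2 = 38416.
m = 1*38416 = 38416.

38416


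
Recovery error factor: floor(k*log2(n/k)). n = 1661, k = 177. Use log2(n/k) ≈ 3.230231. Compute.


log2(n/k) = log2(1661/177) ≈ 3.230231.
k*log2(n/k) ≈ 177*3.230231 = 571.750887.
floor(571.750887) = 571.

571


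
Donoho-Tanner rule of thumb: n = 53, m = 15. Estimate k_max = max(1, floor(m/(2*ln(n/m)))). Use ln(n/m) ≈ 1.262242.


n/m = 53/15.
ln(n/m) ≈ 1.262242.
2*ln(n/m) ≈ 2.524484.
m/(2*ln(n/m)) ≈ 15/2.524484 ≈ 5.9418.
floor = 5.
k_max = max(1, 5) = 5.

5


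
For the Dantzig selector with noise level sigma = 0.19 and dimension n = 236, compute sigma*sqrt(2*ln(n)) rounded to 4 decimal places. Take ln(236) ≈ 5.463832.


ln(236) ≈ 5.463832.
2*ln(n) ≈ 10.927664.
sqrt(2*ln(n)) ≈ sqrt(10.927664) ≈ 3.305702.
threshold ≈ 0.19*3.305702 = 0.62808338 ≈ 0.6281.

0.6281


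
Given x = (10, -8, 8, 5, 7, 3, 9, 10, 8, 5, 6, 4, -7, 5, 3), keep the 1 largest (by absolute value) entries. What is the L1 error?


Sorted |x_i| descending: [10, 10, 9, 8, 8, 8, 7, 7, 6, 5, 5, 5, 4, 3, 3]
Keep top 1: [10]
Tail entries: [10, 9, 8, 8, 8, 7, 7, 6, 5, 5, 5, 4, 3, 3]
L1 error = sum of tail = 88.

88


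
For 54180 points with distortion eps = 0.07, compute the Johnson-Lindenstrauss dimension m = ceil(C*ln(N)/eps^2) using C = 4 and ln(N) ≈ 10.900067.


ln(54180) ≈ 10.900067.
eps^2 = 0.07^2 = 0.0049.
C*ln(N)/eps^2 ≈ 4*10.900067/0.0049 ≈ 8898.0139.
m = ceil(8898.0139) = 8899.

8899


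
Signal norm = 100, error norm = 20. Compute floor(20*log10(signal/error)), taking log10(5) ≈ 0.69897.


||x||/||e|| = 100/20 = 5.
log10(5) ≈ 0.69897.
20*log10(||x||/||e||) ≈ 20*0.69897 = 13.9794.
floor(13.9794) = 13.

13


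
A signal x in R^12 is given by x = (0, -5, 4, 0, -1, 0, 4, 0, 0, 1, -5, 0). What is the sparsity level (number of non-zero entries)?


Non-zero positions: [1, 2, 4, 6, 9, 10].
Sparsity = 6.

6


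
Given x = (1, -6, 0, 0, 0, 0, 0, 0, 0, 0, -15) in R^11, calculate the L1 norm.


Non-zero entries: [(0, 1), (1, -6), (10, -15)]
Absolute values: [1, 6, 15]
||x||_1 = sum = 22.

22


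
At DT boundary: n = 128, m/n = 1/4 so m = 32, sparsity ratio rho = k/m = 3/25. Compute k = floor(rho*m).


m = 1/4*128 = 32.
rho = 3/25.
rho*m = 3/25*32 = 3.84.
k = floor(3.84) = 3.

3


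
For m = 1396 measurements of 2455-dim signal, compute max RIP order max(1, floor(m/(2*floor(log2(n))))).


floor(log2(2455)) = 11.
2*11 = 22.
m/(2*floor(log2(n))) = 1396/22 ≈ 63.4545.
floor = 63.
k = max(1, 63) = 63.

63


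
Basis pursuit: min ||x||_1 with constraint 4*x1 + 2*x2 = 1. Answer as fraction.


Axis intercepts:
  x1 = 1/4, x2 = 0: L1 = 1/4
  x1 = 0, x2 = 1/2: L1 = 1/2
x* = (1/4, 0)
||x*||_1 = 1/4.

1/4


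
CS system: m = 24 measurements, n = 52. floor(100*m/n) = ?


100*m/n = 100*24/52 ≈ 46.1538.
floor = 46.

46


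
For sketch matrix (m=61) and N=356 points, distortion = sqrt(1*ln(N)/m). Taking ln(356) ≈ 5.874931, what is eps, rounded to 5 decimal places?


ln(356) ≈ 5.874931.
1*ln(N)/m ≈ 1*5.874931/61 ≈ 0.09631034.
eps = sqrt(0.09631034) ≈ 0.3103391 ≈ 0.31034.

0.31034


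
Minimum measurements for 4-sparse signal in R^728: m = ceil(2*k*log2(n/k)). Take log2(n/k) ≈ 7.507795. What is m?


log2(n/k) = log2(728/4) ≈ 7.507795.
2*k*log2(n/k) ≈ 2*4*7.507795 = 60.06236.
m = ceil(60.06236) = 61.

61


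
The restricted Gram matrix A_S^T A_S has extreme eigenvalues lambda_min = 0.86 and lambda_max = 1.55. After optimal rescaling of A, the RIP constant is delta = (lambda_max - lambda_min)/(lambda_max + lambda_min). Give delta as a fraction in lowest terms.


lambda_max - lambda_min = 1.55 - 0.86 = 0.69.
lambda_max + lambda_min = 1.55 + 0.86 = 2.41.
delta = 0.69/2.41 = 69/241.

69/241


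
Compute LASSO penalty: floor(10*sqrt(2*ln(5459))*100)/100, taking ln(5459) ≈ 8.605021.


ln(5459) ≈ 8.605021.
2*ln(n) ≈ 17.210042.
sqrt(2*ln(n)) ≈ sqrt(17.210042) ≈ 4.148499.
lambda ≈ 10*4.148499 = 41.48499.
floor(lambda*100)/100 = 41.48.

41.48


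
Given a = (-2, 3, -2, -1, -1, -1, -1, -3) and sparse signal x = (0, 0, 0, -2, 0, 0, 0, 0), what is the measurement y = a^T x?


Non-zero terms: ['-1*-2']
Products: [2]
y = sum = 2.

2


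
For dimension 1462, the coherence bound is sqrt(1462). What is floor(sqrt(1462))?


38^2 = 1444 <= 1462 < 1521 = 39^2, so 38 <= sqrt(1462) < 39.
floor(sqrt(1462)) = 38.

38


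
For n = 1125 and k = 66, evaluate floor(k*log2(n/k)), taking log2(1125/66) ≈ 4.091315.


log2(n/k) = log2(1125/66) ≈ 4.091315.
k*log2(n/k) ≈ 66*4.091315 = 270.02679.
floor(270.02679) = 270.

270


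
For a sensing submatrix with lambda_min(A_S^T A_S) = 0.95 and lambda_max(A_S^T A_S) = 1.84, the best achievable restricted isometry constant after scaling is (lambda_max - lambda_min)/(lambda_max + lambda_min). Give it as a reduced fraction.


lambda_max - lambda_min = 1.84 - 0.95 = 0.89.
lambda_max + lambda_min = 1.84 + 0.95 = 2.79.
delta = 0.89/2.79 = 89/279.

89/279


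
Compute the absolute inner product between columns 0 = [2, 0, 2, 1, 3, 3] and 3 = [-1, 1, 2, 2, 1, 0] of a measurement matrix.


Inner product: 2*-1 + 0*1 + 2*2 + 1*2 + 3*1 + 3*0
Products: [-2, 0, 4, 2, 3, 0]
Sum = 7.
|dot| = 7.

7


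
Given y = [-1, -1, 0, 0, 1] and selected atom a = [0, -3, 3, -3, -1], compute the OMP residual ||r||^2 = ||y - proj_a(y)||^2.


a^T a = 28.
a^T y = 2.
coeff = 2/28 = 1/14.
||r||^2 = 20/7.

20/7


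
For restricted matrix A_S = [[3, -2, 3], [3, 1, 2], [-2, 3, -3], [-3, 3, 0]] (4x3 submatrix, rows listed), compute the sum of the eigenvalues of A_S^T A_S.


Sum of eigenvalues of A_S^T A_S = trace(A_S^T A_S) = sum of squared column norms of A_S.
A_S^T A_S diagonal: [31, 23, 22].
trace = 31 + 23 + 22 = 76.

76


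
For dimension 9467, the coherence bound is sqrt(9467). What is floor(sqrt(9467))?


97^2 = 9409 <= 9467 < 9604 = 98^2, so 97 <= sqrt(9467) < 98.
floor(sqrt(9467)) = 97.

97


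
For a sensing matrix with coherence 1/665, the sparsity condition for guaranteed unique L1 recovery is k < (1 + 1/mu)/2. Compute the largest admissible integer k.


1/mu = 665.
1 + 1/mu = 666.
(1 + 1/mu)/2 = 333 is an integer and the inequality is strict, so k_max = 333 - 1 = 332.

332


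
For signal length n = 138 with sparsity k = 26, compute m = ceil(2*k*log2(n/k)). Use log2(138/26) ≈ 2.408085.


log2(n/k) = log2(138/26) ≈ 2.408085.
2*k*log2(n/k) ≈ 2*26*2.408085 = 125.22042.
m = ceil(125.22042) = 126.

126


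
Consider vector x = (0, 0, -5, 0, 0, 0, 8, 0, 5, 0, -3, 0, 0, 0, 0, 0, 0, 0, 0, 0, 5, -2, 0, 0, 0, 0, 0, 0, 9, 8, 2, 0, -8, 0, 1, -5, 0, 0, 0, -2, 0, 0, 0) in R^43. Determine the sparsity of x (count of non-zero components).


Non-zero positions: [2, 6, 8, 10, 20, 21, 28, 29, 30, 32, 34, 35, 39].
Sparsity = 13.

13


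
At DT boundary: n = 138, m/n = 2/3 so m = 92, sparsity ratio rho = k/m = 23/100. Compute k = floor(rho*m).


m = 2/3*138 = 92.
rho = 23/100.
rho*m = 23/100*92 = 21.16.
k = floor(21.16) = 21.

21


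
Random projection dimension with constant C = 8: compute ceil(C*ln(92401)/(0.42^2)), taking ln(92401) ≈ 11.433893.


ln(92401) ≈ 11.433893.
eps^2 = 0.42^2 = 0.1764.
C*ln(N)/eps^2 ≈ 8*11.433893/0.1764 ≈ 518.5439.
m = ceil(518.5439) = 519.

519


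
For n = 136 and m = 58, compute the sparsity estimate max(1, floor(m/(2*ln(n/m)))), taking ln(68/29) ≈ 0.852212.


n/m = 136/58 = 68/29.
ln(n/m) ≈ 0.852212.
2*ln(n/m) ≈ 1.704424.
m/(2*ln(n/m)) ≈ 58/1.704424 ≈ 34.0291.
floor = 34.
k_max = max(1, 34) = 34.

34


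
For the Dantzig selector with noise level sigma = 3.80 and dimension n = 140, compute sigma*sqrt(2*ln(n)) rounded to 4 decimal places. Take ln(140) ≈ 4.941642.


ln(140) ≈ 4.941642.
2*ln(n) ≈ 9.883284.
sqrt(2*ln(n)) ≈ sqrt(9.883284) ≈ 3.143769.
threshold ≈ 3.80*3.143769 = 11.9463222 ≈ 11.9463.

11.9463


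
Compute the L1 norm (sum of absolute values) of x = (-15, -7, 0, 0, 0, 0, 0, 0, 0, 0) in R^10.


Non-zero entries: [(0, -15), (1, -7)]
Absolute values: [15, 7]
||x||_1 = sum = 22.

22


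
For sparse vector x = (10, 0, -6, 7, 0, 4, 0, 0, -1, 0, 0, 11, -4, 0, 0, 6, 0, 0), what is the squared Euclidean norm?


Non-zero entries: [(0, 10), (2, -6), (3, 7), (5, 4), (8, -1), (11, 11), (12, -4), (15, 6)]
Squares: [100, 36, 49, 16, 1, 121, 16, 36]
||x||_2^2 = sum = 375.

375


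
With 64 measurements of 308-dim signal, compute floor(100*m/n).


100*m/n = 100*64/308 ≈ 20.7792.
floor = 20.

20


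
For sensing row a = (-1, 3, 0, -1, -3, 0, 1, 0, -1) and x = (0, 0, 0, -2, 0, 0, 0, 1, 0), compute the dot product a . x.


Non-zero terms: ['-1*-2', '0*1']
Products: [2, 0]
y = sum = 2.

2


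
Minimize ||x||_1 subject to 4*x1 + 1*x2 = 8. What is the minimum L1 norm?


Axis intercepts:
  x1 = 2, x2 = 0: L1 = 2
  x1 = 0, x2 = 8: L1 = 8
x* = (2, 0)
||x*||_1 = 2.

2


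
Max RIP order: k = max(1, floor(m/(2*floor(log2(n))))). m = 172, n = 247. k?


floor(log2(247)) = 7.
2*7 = 14.
m/(2*floor(log2(n))) = 172/14 ≈ 12.2857.
floor = 12.
k = max(1, 12) = 12.

12


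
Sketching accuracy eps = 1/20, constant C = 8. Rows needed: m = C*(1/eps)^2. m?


1/eps = 20.
(1/eps)^2 = 400.
m = 8*400 = 3200.

3200


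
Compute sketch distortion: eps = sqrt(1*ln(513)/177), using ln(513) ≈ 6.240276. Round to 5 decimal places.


ln(513) ≈ 6.240276.
1*ln(N)/m ≈ 1*6.240276/177 ≈ 0.0352558.
eps = sqrt(0.0352558) ≈ 0.1877653 ≈ 0.18777.

0.18777


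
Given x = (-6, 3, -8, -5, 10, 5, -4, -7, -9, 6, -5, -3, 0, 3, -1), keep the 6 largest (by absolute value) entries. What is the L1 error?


Sorted |x_i| descending: [10, 9, 8, 7, 6, 6, 5, 5, 5, 4, 3, 3, 3, 1, 0]
Keep top 6: [10, 9, 8, 7, 6, 6]
Tail entries: [5, 5, 5, 4, 3, 3, 3, 1, 0]
L1 error = sum of tail = 29.

29


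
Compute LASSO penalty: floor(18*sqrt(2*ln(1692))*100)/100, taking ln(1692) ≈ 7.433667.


ln(1692) ≈ 7.433667.
2*ln(n) ≈ 14.867334.
sqrt(2*ln(n)) ≈ sqrt(14.867334) ≈ 3.855818.
lambda ≈ 18*3.855818 = 69.404724.
floor(lambda*100)/100 = 69.40.

69.40


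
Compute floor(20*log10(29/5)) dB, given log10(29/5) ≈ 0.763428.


||x||/||e|| = 29/5.
log10(29/5) ≈ 0.763428.
20*log10(||x||/||e||) ≈ 20*0.763428 = 15.26856.
floor(15.26856) = 15.

15


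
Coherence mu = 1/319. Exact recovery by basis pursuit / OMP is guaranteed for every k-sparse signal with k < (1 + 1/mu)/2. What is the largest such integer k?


1/mu = 319.
1 + 1/mu = 320.
(1 + 1/mu)/2 = 160 is an integer and the inequality is strict, so k_max = 160 - 1 = 159.

159


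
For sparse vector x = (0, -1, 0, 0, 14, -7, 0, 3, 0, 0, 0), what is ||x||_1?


Non-zero entries: [(1, -1), (4, 14), (5, -7), (7, 3)]
Absolute values: [1, 14, 7, 3]
||x||_1 = sum = 25.

25


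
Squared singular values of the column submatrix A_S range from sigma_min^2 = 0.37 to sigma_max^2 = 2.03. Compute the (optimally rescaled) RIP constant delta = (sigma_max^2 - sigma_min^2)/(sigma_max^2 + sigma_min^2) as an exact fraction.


lambda_max - lambda_min = 2.03 - 0.37 = 1.66.
lambda_max + lambda_min = 2.03 + 0.37 = 2.40.
delta = 1.66/2.40 = 166/240 = 83/120.

83/120


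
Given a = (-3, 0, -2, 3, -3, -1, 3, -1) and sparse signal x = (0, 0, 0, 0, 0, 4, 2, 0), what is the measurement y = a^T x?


Non-zero terms: ['-1*4', '3*2']
Products: [-4, 6]
y = sum = 2.

2


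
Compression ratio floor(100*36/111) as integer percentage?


100*m/n = 100*36/111 ≈ 32.4324.
floor = 32.

32


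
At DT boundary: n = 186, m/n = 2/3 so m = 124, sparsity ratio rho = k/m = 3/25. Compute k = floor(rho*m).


m = 2/3*186 = 124.
rho = 3/25.
rho*m = 3/25*124 = 14.88.
k = floor(14.88) = 14.

14


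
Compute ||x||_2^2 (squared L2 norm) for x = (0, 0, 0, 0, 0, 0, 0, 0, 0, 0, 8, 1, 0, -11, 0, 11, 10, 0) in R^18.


Non-zero entries: [(10, 8), (11, 1), (13, -11), (15, 11), (16, 10)]
Squares: [64, 1, 121, 121, 100]
||x||_2^2 = sum = 407.

407


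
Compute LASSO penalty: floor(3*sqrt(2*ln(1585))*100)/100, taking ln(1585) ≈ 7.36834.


ln(1585) ≈ 7.36834.
2*ln(n) ≈ 14.73668.
sqrt(2*ln(n)) ≈ sqrt(14.73668) ≈ 3.838838.
lambda ≈ 3*3.838838 = 11.516514.
floor(lambda*100)/100 = 11.51.

11.51


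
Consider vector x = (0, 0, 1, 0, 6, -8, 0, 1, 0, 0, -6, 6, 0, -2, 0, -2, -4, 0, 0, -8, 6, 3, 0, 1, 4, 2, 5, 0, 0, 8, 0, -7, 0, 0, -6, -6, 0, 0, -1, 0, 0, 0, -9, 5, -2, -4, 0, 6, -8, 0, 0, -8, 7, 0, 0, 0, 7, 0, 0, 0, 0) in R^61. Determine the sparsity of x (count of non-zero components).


Non-zero positions: [2, 4, 5, 7, 10, 11, 13, 15, 16, 19, 20, 21, 23, 24, 25, 26, 29, 31, 34, 35, 38, 42, 43, 44, 45, 47, 48, 51, 52, 56].
Sparsity = 30.

30


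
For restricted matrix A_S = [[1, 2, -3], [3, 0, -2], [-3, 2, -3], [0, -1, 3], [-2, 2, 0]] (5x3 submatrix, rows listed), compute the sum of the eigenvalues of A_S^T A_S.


Sum of eigenvalues of A_S^T A_S = trace(A_S^T A_S) = sum of squared column norms of A_S.
A_S^T A_S diagonal: [23, 13, 31].
trace = 23 + 13 + 31 = 67.

67


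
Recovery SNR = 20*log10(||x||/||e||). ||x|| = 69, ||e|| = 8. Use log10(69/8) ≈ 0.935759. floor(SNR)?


||x||/||e|| = 69/8.
log10(69/8) ≈ 0.935759.
20*log10(||x||/||e||) ≈ 20*0.935759 = 18.71518.
floor(18.71518) = 18.

18


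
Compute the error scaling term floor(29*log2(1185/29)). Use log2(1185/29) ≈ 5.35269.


log2(n/k) = log2(1185/29) ≈ 5.35269.
k*log2(n/k) ≈ 29*5.35269 = 155.22801.
floor(155.22801) = 155.

155


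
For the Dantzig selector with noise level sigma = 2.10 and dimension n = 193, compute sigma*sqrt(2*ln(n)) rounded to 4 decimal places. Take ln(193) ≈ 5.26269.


ln(193) ≈ 5.26269.
2*ln(n) ≈ 10.52538.
sqrt(2*ln(n)) ≈ sqrt(10.52538) ≈ 3.244284.
threshold ≈ 2.10*3.244284 = 6.8129964 ≈ 6.8130.

6.8130


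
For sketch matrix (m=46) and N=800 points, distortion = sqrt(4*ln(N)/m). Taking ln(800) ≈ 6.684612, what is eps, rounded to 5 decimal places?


ln(800) ≈ 6.684612.
4*ln(N)/m ≈ 4*6.684612/46 ≈ 0.58127061.
eps = sqrt(0.58127061) ≈ 0.7624111 ≈ 0.76241.

0.76241


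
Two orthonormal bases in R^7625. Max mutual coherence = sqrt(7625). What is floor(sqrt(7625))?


87^2 = 7569 <= 7625 < 7744 = 88^2, so 87 <= sqrt(7625) < 88.
floor(sqrt(7625)) = 87.

87


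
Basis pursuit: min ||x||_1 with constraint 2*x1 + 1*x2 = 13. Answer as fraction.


Axis intercepts:
  x1 = 13/2, x2 = 0: L1 = 13/2
  x1 = 0, x2 = 13: L1 = 13
x* = (13/2, 0)
||x*||_1 = 13/2.

13/2


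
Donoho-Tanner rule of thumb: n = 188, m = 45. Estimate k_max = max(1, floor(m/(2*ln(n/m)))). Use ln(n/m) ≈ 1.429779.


n/m = 188/45.
ln(n/m) ≈ 1.429779.
2*ln(n/m) ≈ 2.859558.
m/(2*ln(n/m)) ≈ 45/2.859558 ≈ 15.7367.
floor = 15.
k_max = max(1, 15) = 15.

15


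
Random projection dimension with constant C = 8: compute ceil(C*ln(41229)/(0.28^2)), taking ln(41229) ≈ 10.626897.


ln(41229) ≈ 10.626897.
eps^2 = 0.28^2 = 0.0784.
C*ln(N)/eps^2 ≈ 8*10.626897/0.0784 ≈ 1084.3772.
m = ceil(1084.3772) = 1085.

1085


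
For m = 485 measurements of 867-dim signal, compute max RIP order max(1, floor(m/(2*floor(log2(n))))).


floor(log2(867)) = 9.
2*9 = 18.
m/(2*floor(log2(n))) = 485/18 ≈ 26.9444.
floor = 26.
k = max(1, 26) = 26.

26


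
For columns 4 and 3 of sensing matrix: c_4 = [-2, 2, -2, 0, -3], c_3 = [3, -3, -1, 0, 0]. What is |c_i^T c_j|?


Inner product: -2*3 + 2*-3 + -2*-1 + 0*0 + -3*0
Products: [-6, -6, 2, 0, 0]
Sum = -10.
|dot| = 10.

10


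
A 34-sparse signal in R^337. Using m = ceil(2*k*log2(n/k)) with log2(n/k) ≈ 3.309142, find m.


log2(n/k) = log2(337/34) ≈ 3.309142.
2*k*log2(n/k) ≈ 2*34*3.309142 = 225.021656.
m = ceil(225.021656) = 226.

226


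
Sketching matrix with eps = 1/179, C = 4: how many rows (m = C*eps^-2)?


1/eps = 179.
(1/eps)^2 = 32041.
m = 4*32041 = 128164.

128164


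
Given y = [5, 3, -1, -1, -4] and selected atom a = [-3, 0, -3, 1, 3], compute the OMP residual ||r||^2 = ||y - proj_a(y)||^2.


a^T a = 28.
a^T y = -25.
coeff = -25/28 = -25/28.
||r||^2 = 831/28.

831/28


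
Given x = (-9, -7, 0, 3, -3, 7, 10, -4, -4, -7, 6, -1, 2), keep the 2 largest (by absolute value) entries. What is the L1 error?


Sorted |x_i| descending: [10, 9, 7, 7, 7, 6, 4, 4, 3, 3, 2, 1, 0]
Keep top 2: [10, 9]
Tail entries: [7, 7, 7, 6, 4, 4, 3, 3, 2, 1, 0]
L1 error = sum of tail = 44.

44


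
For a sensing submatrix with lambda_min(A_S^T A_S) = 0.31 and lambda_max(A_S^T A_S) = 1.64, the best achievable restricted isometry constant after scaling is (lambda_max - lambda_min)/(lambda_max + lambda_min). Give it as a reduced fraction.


lambda_max - lambda_min = 1.64 - 0.31 = 1.33.
lambda_max + lambda_min = 1.64 + 0.31 = 1.95.
delta = 1.33/1.95 = 133/195.

133/195


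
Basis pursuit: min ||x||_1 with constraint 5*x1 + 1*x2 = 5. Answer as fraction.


Axis intercepts:
  x1 = 1, x2 = 0: L1 = 1
  x1 = 0, x2 = 5: L1 = 5
x* = (1, 0)
||x*||_1 = 1.

1


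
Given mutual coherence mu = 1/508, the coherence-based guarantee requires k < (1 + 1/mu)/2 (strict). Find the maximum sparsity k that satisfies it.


1/mu = 508.
1 + 1/mu = 509.
(1 + 1/mu)/2 = 254.5 is not an integer, so k_max = floor(254.5) = 254.

254


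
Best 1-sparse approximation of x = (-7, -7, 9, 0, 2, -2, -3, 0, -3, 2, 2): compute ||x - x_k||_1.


Sorted |x_i| descending: [9, 7, 7, 3, 3, 2, 2, 2, 2, 0, 0]
Keep top 1: [9]
Tail entries: [7, 7, 3, 3, 2, 2, 2, 2, 0, 0]
L1 error = sum of tail = 28.

28


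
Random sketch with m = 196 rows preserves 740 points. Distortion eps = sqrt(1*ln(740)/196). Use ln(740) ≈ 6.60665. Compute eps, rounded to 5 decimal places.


ln(740) ≈ 6.60665.
1*ln(N)/m ≈ 1*6.60665/196 ≈ 0.0337074.
eps = sqrt(0.0337074) ≈ 0.1835958 ≈ 0.18360.

0.18360


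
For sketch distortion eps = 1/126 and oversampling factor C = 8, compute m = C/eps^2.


1/eps = 126.
(1/eps)^2 = 15876.
m = 8*15876 = 127008.

127008


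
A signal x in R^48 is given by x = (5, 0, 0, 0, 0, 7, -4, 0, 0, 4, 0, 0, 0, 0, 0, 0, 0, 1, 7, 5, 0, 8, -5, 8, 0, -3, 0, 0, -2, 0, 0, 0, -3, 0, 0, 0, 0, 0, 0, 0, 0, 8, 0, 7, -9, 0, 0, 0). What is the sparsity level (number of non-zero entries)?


Non-zero positions: [0, 5, 6, 9, 17, 18, 19, 21, 22, 23, 25, 28, 32, 41, 43, 44].
Sparsity = 16.

16


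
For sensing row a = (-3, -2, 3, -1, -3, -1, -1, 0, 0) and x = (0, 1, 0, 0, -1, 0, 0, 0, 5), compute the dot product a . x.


Non-zero terms: ['-2*1', '-3*-1', '0*5']
Products: [-2, 3, 0]
y = sum = 1.

1


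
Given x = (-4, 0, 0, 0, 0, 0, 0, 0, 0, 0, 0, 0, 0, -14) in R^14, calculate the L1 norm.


Non-zero entries: [(0, -4), (13, -14)]
Absolute values: [4, 14]
||x||_1 = sum = 18.

18


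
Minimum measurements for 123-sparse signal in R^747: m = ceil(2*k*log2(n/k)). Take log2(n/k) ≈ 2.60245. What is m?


log2(n/k) = log2(747/123) ≈ 2.60245.
2*k*log2(n/k) ≈ 2*123*2.60245 = 640.2027.
m = ceil(640.2027) = 641.

641


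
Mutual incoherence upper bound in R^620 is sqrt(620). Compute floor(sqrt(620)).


24^2 = 576 <= 620 < 625 = 25^2, so 24 <= sqrt(620) < 25.
floor(sqrt(620)) = 24.

24


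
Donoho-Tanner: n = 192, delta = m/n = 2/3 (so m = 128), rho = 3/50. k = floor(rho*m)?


m = 2/3*192 = 128.
rho = 3/50.
rho*m = 3/50*128 = 7.68.
k = floor(7.68) = 7.

7


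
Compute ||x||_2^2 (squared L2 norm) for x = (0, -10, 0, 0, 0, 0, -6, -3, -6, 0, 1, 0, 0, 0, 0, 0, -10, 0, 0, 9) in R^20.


Non-zero entries: [(1, -10), (6, -6), (7, -3), (8, -6), (10, 1), (16, -10), (19, 9)]
Squares: [100, 36, 9, 36, 1, 100, 81]
||x||_2^2 = sum = 363.

363


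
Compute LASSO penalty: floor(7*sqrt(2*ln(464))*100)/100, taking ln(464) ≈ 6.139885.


ln(464) ≈ 6.139885.
2*ln(n) ≈ 12.27977.
sqrt(2*ln(n)) ≈ sqrt(12.27977) ≈ 3.50425.
lambda ≈ 7*3.50425 = 24.52975.
floor(lambda*100)/100 = 24.52.

24.52


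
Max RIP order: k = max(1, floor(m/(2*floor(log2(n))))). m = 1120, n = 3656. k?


floor(log2(3656)) = 11.
2*11 = 22.
m/(2*floor(log2(n))) = 1120/22 ≈ 50.9091.
floor = 50.
k = max(1, 50) = 50.

50


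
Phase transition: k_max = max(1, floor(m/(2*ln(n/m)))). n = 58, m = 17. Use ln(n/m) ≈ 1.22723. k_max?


n/m = 58/17.
ln(n/m) ≈ 1.22723.
2*ln(n/m) ≈ 2.45446.
m/(2*ln(n/m)) ≈ 17/2.45446 ≈ 6.9262.
floor = 6.
k_max = max(1, 6) = 6.

6


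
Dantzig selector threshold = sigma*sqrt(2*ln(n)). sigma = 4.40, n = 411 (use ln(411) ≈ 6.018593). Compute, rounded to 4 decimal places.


ln(411) ≈ 6.018593.
2*ln(n) ≈ 12.037186.
sqrt(2*ln(n)) ≈ sqrt(12.037186) ≈ 3.469465.
threshold ≈ 4.40*3.469465 = 15.265646 ≈ 15.2656.

15.2656


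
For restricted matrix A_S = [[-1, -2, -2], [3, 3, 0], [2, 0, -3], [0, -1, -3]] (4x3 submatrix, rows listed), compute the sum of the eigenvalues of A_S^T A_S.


Sum of eigenvalues of A_S^T A_S = trace(A_S^T A_S) = sum of squared column norms of A_S.
A_S^T A_S diagonal: [14, 14, 22].
trace = 14 + 14 + 22 = 50.

50


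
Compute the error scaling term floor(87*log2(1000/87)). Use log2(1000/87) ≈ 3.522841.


log2(n/k) = log2(1000/87) ≈ 3.522841.
k*log2(n/k) ≈ 87*3.522841 = 306.487167.
floor(306.487167) = 306.

306


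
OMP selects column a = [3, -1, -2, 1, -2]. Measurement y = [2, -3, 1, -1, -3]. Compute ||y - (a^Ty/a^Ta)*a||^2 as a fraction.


a^T a = 19.
a^T y = 12.
coeff = 12/19 = 12/19.
||r||^2 = 312/19.

312/19


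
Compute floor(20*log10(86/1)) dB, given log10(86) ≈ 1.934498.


||x||/||e|| = 86/1 = 86.
log10(86) ≈ 1.934498.
20*log10(||x||/||e||) ≈ 20*1.934498 = 38.68996.
floor(38.68996) = 38.

38


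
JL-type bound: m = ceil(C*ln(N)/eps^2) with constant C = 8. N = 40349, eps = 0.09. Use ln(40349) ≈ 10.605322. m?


ln(40349) ≈ 10.605322.
eps^2 = 0.09^2 = 0.0081.
C*ln(N)/eps^2 ≈ 8*10.605322/0.0081 ≈ 10474.3921.
m = ceil(10474.3921) = 10475.

10475


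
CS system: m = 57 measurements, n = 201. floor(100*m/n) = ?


100*m/n = 100*57/201 ≈ 28.3582.
floor = 28.

28


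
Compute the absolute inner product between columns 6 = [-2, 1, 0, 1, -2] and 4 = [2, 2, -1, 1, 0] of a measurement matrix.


Inner product: -2*2 + 1*2 + 0*-1 + 1*1 + -2*0
Products: [-4, 2, 0, 1, 0]
Sum = -1.
|dot| = 1.

1


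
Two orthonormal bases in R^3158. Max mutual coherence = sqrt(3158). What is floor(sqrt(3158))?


56^2 = 3136 <= 3158 < 3249 = 57^2, so 56 <= sqrt(3158) < 57.
floor(sqrt(3158)) = 56.

56


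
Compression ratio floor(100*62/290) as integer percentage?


100*m/n = 100*62/290 ≈ 21.3793.
floor = 21.

21


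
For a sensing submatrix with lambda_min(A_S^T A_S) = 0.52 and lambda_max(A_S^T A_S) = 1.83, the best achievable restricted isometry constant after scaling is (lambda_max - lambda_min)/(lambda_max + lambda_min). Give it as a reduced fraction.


lambda_max - lambda_min = 1.83 - 0.52 = 1.31.
lambda_max + lambda_min = 1.83 + 0.52 = 2.35.
delta = 1.31/2.35 = 131/235.

131/235


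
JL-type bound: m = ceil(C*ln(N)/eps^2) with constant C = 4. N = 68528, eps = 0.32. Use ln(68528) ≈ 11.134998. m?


ln(68528) ≈ 11.134998.
eps^2 = 0.32^2 = 0.1024.
C*ln(N)/eps^2 ≈ 4*11.134998/0.1024 ≈ 434.9609.
m = ceil(434.9609) = 435.

435


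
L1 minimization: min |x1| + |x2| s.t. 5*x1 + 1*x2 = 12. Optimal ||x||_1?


Axis intercepts:
  x1 = 12/5, x2 = 0: L1 = 12/5
  x1 = 0, x2 = 12: L1 = 12
x* = (12/5, 0)
||x*||_1 = 12/5.

12/5


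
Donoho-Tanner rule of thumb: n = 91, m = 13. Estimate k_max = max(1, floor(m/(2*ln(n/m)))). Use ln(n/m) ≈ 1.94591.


n/m = 91/13 = 7.
ln(n/m) ≈ 1.94591.
2*ln(n/m) ≈ 3.89182.
m/(2*ln(n/m)) ≈ 13/3.89182 ≈ 3.3403.
floor = 3.
k_max = max(1, 3) = 3.

3


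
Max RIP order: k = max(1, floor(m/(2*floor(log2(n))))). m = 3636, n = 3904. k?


floor(log2(3904)) = 11.
2*11 = 22.
m/(2*floor(log2(n))) = 3636/22 ≈ 165.2727.
floor = 165.
k = max(1, 165) = 165.

165


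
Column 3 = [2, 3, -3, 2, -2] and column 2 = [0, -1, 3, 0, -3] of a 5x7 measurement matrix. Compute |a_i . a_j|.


Inner product: 2*0 + 3*-1 + -3*3 + 2*0 + -2*-3
Products: [0, -3, -9, 0, 6]
Sum = -6.
|dot| = 6.

6


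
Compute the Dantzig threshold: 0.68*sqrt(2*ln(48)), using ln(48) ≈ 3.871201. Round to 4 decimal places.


ln(48) ≈ 3.871201.
2*ln(n) ≈ 7.742402.
sqrt(2*ln(n)) ≈ sqrt(7.742402) ≈ 2.782517.
threshold ≈ 0.68*2.782517 = 1.89211156 ≈ 1.8921.

1.8921


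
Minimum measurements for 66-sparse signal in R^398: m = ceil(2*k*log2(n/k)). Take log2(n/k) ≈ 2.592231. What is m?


log2(n/k) = log2(398/66) ≈ 2.592231.
2*k*log2(n/k) ≈ 2*66*2.592231 = 342.174492.
m = ceil(342.174492) = 343.

343


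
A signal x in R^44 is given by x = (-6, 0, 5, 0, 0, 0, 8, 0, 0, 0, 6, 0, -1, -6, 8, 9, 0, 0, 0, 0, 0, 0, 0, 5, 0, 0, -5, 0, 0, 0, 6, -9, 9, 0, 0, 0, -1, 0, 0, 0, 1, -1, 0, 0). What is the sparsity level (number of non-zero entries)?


Non-zero positions: [0, 2, 6, 10, 12, 13, 14, 15, 23, 26, 30, 31, 32, 36, 40, 41].
Sparsity = 16.

16


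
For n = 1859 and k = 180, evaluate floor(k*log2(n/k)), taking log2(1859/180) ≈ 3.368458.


log2(n/k) = log2(1859/180) ≈ 3.368458.
k*log2(n/k) ≈ 180*3.368458 = 606.32244.
floor(606.32244) = 606.

606


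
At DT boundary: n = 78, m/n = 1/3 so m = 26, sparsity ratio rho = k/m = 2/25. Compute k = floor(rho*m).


m = 1/3*78 = 26.
rho = 2/25.
rho*m = 2/25*26 = 2.08.
k = floor(2.08) = 2.

2


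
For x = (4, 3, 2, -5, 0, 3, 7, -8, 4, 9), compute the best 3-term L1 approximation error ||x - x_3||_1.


Sorted |x_i| descending: [9, 8, 7, 5, 4, 4, 3, 3, 2, 0]
Keep top 3: [9, 8, 7]
Tail entries: [5, 4, 4, 3, 3, 2, 0]
L1 error = sum of tail = 21.

21


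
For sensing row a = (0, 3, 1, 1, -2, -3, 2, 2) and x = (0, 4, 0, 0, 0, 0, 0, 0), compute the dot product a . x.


Non-zero terms: ['3*4']
Products: [12]
y = sum = 12.

12


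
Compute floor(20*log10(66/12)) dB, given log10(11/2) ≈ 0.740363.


||x||/||e|| = 66/12 = 11/2.
log10(11/2) ≈ 0.740363.
20*log10(||x||/||e||) ≈ 20*0.740363 = 14.80726.
floor(14.80726) = 14.

14


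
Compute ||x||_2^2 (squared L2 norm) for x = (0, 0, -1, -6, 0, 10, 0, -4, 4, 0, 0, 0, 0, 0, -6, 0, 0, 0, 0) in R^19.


Non-zero entries: [(2, -1), (3, -6), (5, 10), (7, -4), (8, 4), (14, -6)]
Squares: [1, 36, 100, 16, 16, 36]
||x||_2^2 = sum = 205.

205


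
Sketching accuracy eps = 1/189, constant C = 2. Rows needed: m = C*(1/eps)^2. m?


1/eps = 189.
(1/eps)^2 = 35721.
m = 2*35721 = 71442.

71442


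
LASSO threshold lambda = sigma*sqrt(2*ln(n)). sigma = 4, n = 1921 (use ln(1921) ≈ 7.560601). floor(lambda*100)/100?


ln(1921) ≈ 7.560601.
2*ln(n) ≈ 15.121202.
sqrt(2*ln(n)) ≈ sqrt(15.121202) ≈ 3.888599.
lambda ≈ 4*3.888599 = 15.554396.
floor(lambda*100)/100 = 15.55.

15.55


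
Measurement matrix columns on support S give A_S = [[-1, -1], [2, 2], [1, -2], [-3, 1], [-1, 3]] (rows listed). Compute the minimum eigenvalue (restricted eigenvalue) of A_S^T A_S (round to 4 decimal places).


A_S^T A_S = [[16, -3], [-3, 19]].
trace = 35.
det = 295.
disc = trace^2 - 4*det = 1225 - 4*295 = 45.
sqrt(45) ≈ 6.708204.
lam_min = (35 - sqrt(45))/2 ≈ (35 - 6.708204)/2 = 14.145898 ≈ 14.1459.

14.1459


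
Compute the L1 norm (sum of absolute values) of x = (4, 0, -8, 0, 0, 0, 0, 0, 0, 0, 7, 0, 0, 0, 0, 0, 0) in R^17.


Non-zero entries: [(0, 4), (2, -8), (10, 7)]
Absolute values: [4, 8, 7]
||x||_1 = sum = 19.

19


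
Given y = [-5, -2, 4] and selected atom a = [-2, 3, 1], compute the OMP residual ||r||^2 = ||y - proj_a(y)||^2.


a^T a = 14.
a^T y = 8.
coeff = 8/14 = 4/7.
||r||^2 = 283/7.

283/7


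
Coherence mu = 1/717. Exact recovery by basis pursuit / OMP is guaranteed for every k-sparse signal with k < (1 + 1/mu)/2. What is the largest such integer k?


1/mu = 717.
1 + 1/mu = 718.
(1 + 1/mu)/2 = 359 is an integer and the inequality is strict, so k_max = 359 - 1 = 358.

358


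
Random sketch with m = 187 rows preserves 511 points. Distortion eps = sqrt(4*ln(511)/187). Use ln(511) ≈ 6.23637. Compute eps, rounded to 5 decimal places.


ln(511) ≈ 6.23637.
4*ln(N)/m ≈ 4*6.23637/187 ≈ 0.13339829.
eps = sqrt(0.13339829) ≈ 0.3652373 ≈ 0.36524.

0.36524


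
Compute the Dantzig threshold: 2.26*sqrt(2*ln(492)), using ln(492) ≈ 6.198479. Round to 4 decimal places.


ln(492) ≈ 6.198479.
2*ln(n) ≈ 12.396958.
sqrt(2*ln(n)) ≈ sqrt(12.396958) ≈ 3.520931.
threshold ≈ 2.26*3.520931 = 7.95730406 ≈ 7.9573.

7.9573


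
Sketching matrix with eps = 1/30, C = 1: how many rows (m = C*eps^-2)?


1/eps = 30.
(1/eps)^2 = 900.
m = 1*900 = 900.

900


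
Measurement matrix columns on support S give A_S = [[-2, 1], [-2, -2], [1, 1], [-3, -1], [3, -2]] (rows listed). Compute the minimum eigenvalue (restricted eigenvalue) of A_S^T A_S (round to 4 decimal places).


A_S^T A_S = [[27, 0], [0, 11]].
trace = 38.
det = 297.
disc = trace^2 - 4*det = 1444 - 4*297 = 256.
sqrt(256) = 16.
lam_min = (38 - 16)/2 = 11 = 11.0000.

11.0000


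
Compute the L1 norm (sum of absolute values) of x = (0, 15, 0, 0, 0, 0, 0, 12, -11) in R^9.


Non-zero entries: [(1, 15), (7, 12), (8, -11)]
Absolute values: [15, 12, 11]
||x||_1 = sum = 38.

38


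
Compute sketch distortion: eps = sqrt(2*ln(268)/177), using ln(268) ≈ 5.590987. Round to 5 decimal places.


ln(268) ≈ 5.590987.
2*ln(N)/m ≈ 2*5.590987/177 ≈ 0.06317499.
eps = sqrt(0.06317499) ≈ 0.2513464 ≈ 0.25135.

0.25135


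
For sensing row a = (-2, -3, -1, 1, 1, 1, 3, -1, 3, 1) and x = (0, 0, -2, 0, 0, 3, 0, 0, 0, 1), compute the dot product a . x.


Non-zero terms: ['-1*-2', '1*3', '1*1']
Products: [2, 3, 1]
y = sum = 6.

6


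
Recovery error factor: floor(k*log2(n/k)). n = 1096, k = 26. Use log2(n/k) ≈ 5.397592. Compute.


log2(n/k) = log2(1096/26) ≈ 5.397592.
k*log2(n/k) ≈ 26*5.397592 = 140.337392.
floor(140.337392) = 140.

140


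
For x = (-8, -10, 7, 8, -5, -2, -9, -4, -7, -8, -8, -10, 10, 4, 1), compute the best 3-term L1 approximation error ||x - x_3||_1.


Sorted |x_i| descending: [10, 10, 10, 9, 8, 8, 8, 8, 7, 7, 5, 4, 4, 2, 1]
Keep top 3: [10, 10, 10]
Tail entries: [9, 8, 8, 8, 8, 7, 7, 5, 4, 4, 2, 1]
L1 error = sum of tail = 71.

71


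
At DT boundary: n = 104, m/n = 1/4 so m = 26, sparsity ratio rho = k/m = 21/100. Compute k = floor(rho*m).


m = 1/4*104 = 26.
rho = 21/100.
rho*m = 21/100*26 = 5.46.
k = floor(5.46) = 5.

5


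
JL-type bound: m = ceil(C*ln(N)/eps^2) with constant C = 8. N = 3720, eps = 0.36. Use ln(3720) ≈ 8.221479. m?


ln(3720) ≈ 8.221479.
eps^2 = 0.36^2 = 0.1296.
C*ln(N)/eps^2 ≈ 8*8.221479/0.1296 ≈ 507.4987.
m = ceil(507.4987) = 508.

508


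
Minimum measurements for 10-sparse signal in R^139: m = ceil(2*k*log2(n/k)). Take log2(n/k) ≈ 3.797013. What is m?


log2(n/k) = log2(139/10) ≈ 3.797013.
2*k*log2(n/k) ≈ 2*10*3.797013 = 75.94026.
m = ceil(75.94026) = 76.

76


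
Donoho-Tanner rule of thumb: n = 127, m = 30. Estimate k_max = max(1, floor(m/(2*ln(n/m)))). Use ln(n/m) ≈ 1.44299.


n/m = 127/30.
ln(n/m) ≈ 1.44299.
2*ln(n/m) ≈ 2.88598.
m/(2*ln(n/m)) ≈ 30/2.88598 ≈ 10.3951.
floor = 10.
k_max = max(1, 10) = 10.

10


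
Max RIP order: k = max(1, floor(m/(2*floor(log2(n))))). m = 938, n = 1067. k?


floor(log2(1067)) = 10.
2*10 = 20.
m/(2*floor(log2(n))) = 938/20 ≈ 46.9.
floor = 46.
k = max(1, 46) = 46.

46


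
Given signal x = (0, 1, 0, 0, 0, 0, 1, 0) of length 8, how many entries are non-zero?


Non-zero positions: [1, 6].
Sparsity = 2.

2


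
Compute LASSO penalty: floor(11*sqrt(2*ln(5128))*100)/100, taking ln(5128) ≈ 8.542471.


ln(5128) ≈ 8.542471.
2*ln(n) ≈ 17.084942.
sqrt(2*ln(n)) ≈ sqrt(17.084942) ≈ 4.133394.
lambda ≈ 11*4.133394 = 45.467334.
floor(lambda*100)/100 = 45.46.

45.46


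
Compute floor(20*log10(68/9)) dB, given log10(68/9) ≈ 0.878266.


||x||/||e|| = 68/9.
log10(68/9) ≈ 0.878266.
20*log10(||x||/||e||) ≈ 20*0.878266 = 17.56532.
floor(17.56532) = 17.

17


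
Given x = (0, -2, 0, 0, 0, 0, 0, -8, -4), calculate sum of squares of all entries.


Non-zero entries: [(1, -2), (7, -8), (8, -4)]
Squares: [4, 64, 16]
||x||_2^2 = sum = 84.

84


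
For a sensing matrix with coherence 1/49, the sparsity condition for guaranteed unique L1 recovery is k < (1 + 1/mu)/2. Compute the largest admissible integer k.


1/mu = 49.
1 + 1/mu = 50.
(1 + 1/mu)/2 = 25 is an integer and the inequality is strict, so k_max = 25 - 1 = 24.

24


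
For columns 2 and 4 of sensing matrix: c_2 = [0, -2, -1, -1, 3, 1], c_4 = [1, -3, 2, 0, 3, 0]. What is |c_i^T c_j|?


Inner product: 0*1 + -2*-3 + -1*2 + -1*0 + 3*3 + 1*0
Products: [0, 6, -2, 0, 9, 0]
Sum = 13.
|dot| = 13.

13


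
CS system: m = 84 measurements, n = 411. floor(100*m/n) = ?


100*m/n = 100*84/411 ≈ 20.438.
floor = 20.

20


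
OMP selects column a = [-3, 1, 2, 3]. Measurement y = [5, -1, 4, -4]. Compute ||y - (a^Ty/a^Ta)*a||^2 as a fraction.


a^T a = 23.
a^T y = -20.
coeff = -20/23 = -20/23.
||r||^2 = 934/23.

934/23


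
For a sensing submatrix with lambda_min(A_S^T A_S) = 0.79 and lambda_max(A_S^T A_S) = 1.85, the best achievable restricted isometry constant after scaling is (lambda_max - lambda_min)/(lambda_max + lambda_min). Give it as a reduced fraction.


lambda_max - lambda_min = 1.85 - 0.79 = 1.06.
lambda_max + lambda_min = 1.85 + 0.79 = 2.64.
delta = 1.06/2.64 = 106/264 = 53/132.

53/132


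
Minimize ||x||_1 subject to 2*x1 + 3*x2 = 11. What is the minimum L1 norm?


Axis intercepts:
  x1 = 11/2, x2 = 0: L1 = 11/2
  x1 = 0, x2 = 11/3: L1 = 11/3
x* = (0, 11/3)
||x*||_1 = 11/3.

11/3


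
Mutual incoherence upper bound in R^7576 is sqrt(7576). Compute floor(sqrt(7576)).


87^2 = 7569 <= 7576 < 7744 = 88^2, so 87 <= sqrt(7576) < 88.
floor(sqrt(7576)) = 87.

87


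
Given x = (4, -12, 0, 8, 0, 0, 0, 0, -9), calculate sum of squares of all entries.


Non-zero entries: [(0, 4), (1, -12), (3, 8), (8, -9)]
Squares: [16, 144, 64, 81]
||x||_2^2 = sum = 305.

305


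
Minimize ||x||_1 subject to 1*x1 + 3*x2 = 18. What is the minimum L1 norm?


Axis intercepts:
  x1 = 18, x2 = 0: L1 = 18
  x1 = 0, x2 = 6: L1 = 6
x* = (0, 6)
||x*||_1 = 6.

6


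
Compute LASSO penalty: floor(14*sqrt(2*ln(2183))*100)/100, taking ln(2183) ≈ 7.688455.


ln(2183) ≈ 7.688455.
2*ln(n) ≈ 15.37691.
sqrt(2*ln(n)) ≈ sqrt(15.37691) ≈ 3.92134.
lambda ≈ 14*3.92134 = 54.89876.
floor(lambda*100)/100 = 54.89.

54.89


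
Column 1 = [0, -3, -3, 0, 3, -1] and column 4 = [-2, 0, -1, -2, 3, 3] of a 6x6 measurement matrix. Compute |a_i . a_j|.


Inner product: 0*-2 + -3*0 + -3*-1 + 0*-2 + 3*3 + -1*3
Products: [0, 0, 3, 0, 9, -3]
Sum = 9.
|dot| = 9.

9


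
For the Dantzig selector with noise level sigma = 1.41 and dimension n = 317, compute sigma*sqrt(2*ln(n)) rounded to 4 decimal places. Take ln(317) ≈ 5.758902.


ln(317) ≈ 5.758902.
2*ln(n) ≈ 11.517804.
sqrt(2*ln(n)) ≈ sqrt(11.517804) ≈ 3.393789.
threshold ≈ 1.41*3.393789 = 4.78524249 ≈ 4.7852.

4.7852


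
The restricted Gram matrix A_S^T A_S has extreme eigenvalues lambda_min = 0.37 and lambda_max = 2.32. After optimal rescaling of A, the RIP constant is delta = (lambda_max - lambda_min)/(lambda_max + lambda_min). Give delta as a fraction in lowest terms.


lambda_max - lambda_min = 2.32 - 0.37 = 1.95.
lambda_max + lambda_min = 2.32 + 0.37 = 2.69.
delta = 1.95/2.69 = 195/269.

195/269


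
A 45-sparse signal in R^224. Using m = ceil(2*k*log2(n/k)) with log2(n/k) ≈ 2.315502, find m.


log2(n/k) = log2(224/45) ≈ 2.315502.
2*k*log2(n/k) ≈ 2*45*2.315502 = 208.39518.
m = ceil(208.39518) = 209.

209


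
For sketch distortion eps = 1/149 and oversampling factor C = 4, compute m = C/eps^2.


1/eps = 149.
(1/eps)^2 = 22201.
m = 4*22201 = 88804.

88804


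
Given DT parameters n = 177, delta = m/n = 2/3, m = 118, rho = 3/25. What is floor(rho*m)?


m = 2/3*177 = 118.
rho = 3/25.
rho*m = 3/25*118 = 14.16.
k = floor(14.16) = 14.

14


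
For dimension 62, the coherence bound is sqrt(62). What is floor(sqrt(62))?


7^2 = 49 <= 62 < 64 = 8^2, so 7 <= sqrt(62) < 8.
floor(sqrt(62)) = 7.

7


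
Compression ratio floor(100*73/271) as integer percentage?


100*m/n = 100*73/271 ≈ 26.9373.
floor = 26.

26


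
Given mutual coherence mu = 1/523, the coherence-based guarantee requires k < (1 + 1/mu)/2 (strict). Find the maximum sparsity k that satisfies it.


1/mu = 523.
1 + 1/mu = 524.
(1 + 1/mu)/2 = 262 is an integer and the inequality is strict, so k_max = 262 - 1 = 261.

261


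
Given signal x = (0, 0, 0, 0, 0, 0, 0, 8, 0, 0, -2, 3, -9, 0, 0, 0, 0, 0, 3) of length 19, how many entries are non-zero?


Non-zero positions: [7, 10, 11, 12, 18].
Sparsity = 5.

5


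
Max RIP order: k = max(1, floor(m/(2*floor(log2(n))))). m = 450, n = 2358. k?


floor(log2(2358)) = 11.
2*11 = 22.
m/(2*floor(log2(n))) = 450/22 ≈ 20.4545.
floor = 20.
k = max(1, 20) = 20.

20


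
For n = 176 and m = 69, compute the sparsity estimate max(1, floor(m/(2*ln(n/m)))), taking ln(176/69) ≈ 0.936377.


n/m = 176/69.
ln(n/m) ≈ 0.936377.
2*ln(n/m) ≈ 1.872754.
m/(2*ln(n/m)) ≈ 69/1.872754 ≈ 36.8441.
floor = 36.
k_max = max(1, 36) = 36.

36


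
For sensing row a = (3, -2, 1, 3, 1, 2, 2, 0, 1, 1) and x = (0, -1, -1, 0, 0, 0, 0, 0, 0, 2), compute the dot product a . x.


Non-zero terms: ['-2*-1', '1*-1', '1*2']
Products: [2, -1, 2]
y = sum = 3.

3


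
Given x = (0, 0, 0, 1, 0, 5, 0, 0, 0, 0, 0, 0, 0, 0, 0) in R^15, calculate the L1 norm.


Non-zero entries: [(3, 1), (5, 5)]
Absolute values: [1, 5]
||x||_1 = sum = 6.

6


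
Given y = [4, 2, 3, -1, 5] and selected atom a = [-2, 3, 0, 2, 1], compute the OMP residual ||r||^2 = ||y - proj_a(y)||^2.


a^T a = 18.
a^T y = 1.
coeff = 1/18 = 1/18.
||r||^2 = 989/18.

989/18


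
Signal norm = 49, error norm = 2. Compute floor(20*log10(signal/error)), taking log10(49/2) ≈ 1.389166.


||x||/||e|| = 49/2.
log10(49/2) ≈ 1.389166.
20*log10(||x||/||e||) ≈ 20*1.389166 = 27.78332.
floor(27.78332) = 27.

27


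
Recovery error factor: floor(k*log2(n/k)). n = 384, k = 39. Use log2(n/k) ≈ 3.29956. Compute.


log2(n/k) = log2(384/39) ≈ 3.29956.
k*log2(n/k) ≈ 39*3.29956 = 128.68284.
floor(128.68284) = 128.

128


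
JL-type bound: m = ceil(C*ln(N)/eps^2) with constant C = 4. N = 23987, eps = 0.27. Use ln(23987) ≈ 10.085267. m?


ln(23987) ≈ 10.085267.
eps^2 = 0.27^2 = 0.0729.
C*ln(N)/eps^2 ≈ 4*10.085267/0.0729 ≈ 553.3754.
m = ceil(553.3754) = 554.

554
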